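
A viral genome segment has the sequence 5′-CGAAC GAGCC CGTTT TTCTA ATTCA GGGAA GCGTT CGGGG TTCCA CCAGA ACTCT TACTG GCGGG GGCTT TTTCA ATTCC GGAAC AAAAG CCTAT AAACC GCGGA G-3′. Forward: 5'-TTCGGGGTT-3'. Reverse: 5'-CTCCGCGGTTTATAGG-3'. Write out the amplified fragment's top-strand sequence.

Forward primer TTCGGGGTT is found on the top strand at positions 34–42.
Reverse complement of the reverse primer: CCTATAAACCGCGGAG. This occurs on the top strand at positions 91–106.
The product is the template from position 34 through 106 (73 bp).

5'-TTCGGGGTTCCACCAGAACTCTTACTGGCGGGGGCTTTTTCAATTCCGGAACAAAAGCCTATAAACCGCGGAG-3'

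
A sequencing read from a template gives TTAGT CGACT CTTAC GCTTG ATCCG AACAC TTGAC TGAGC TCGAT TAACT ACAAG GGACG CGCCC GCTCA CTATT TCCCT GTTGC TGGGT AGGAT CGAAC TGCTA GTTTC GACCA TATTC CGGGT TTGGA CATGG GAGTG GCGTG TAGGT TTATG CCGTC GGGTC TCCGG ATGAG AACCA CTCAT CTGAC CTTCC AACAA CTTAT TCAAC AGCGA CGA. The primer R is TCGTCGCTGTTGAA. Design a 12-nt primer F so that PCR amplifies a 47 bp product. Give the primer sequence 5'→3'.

The reverse primer's reverse complement TTCAACAGCGACGA matches the template at positions 205–218, so the product ends at position 218.
A 47 bp product then starts at position 218 − 47 + 1 = 172.
The forward primer is identical to the top strand there: TGAGAACCACTC.

5'-TGAGAACCACTC-3'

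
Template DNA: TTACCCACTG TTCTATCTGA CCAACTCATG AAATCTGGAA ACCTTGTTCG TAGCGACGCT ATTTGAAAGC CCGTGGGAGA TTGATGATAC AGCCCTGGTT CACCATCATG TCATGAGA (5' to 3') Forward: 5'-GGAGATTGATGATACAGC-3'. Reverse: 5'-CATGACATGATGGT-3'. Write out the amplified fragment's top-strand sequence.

5'-GGAGATTGATGATACAGCCCTGGTTCACCATCATGTCATG-3'

The forward primer matches the template at positions 76–93.
The reverse primer's reverse complement is ACCATCATGTCATG, which matches the template at positions 102–115.
The product is the template from position 76 through 115 (40 bp).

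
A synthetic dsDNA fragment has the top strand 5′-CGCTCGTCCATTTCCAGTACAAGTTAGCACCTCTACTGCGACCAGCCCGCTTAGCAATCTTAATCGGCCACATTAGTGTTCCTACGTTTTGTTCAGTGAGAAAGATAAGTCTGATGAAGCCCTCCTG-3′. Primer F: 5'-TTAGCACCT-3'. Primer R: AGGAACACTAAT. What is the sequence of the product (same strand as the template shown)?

5'-TTAGCACCTCTACTGCGACCAGCCCGCTTAGCAATCTTAATCGGCCACATTAGTGTTCCT-3'

Forward primer TTAGCACCT is found on the top strand at positions 24–32.
Taking the reverse complement of AGGAACACTAAT gives ATTAGTGTTCCT, found at positions 72–83 on the template; the primer anneals here to the top strand with its 3' end pointing upstream.
The product is the template from position 24 through 83 (60 bp).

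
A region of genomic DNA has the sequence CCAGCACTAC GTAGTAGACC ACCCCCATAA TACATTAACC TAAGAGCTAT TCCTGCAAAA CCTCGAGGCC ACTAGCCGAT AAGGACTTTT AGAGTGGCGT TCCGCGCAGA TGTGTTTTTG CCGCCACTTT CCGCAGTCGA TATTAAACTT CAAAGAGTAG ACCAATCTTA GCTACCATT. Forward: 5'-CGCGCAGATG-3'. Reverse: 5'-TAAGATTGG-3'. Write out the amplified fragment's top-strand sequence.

Forward primer CGCGCAGATG is found on the top strand at positions 103–112.
Reverse complement of the reverse primer: CCAATCTTA. This occurs on the top strand at positions 162–170.
The product is the template from position 103 through 170 (68 bp).

5'-CGCGCAGATGTGTTTTTGCCGCCACTTTCCGCAGTCGATATTAAACTTCAAAGAGTAGACCAATCTTA-3'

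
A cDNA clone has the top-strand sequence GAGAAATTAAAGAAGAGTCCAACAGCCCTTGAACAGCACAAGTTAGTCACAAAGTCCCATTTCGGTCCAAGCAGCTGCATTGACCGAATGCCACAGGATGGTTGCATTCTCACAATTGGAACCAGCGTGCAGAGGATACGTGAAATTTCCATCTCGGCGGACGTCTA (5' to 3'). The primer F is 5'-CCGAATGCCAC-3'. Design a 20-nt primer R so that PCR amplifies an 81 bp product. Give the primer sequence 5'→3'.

5'-ACGTCCGCCGAGATGGAAAT-3'

The forward primer binds at positions 84–94, so an 81 bp product ends at position 84 + 81 − 1 = 164.
The reverse primer anneals to the top strand over positions 145–164, i.e. to ATTTCCATCTCGGCGGACGT.
Its sequence written 5'→3' is the reverse complement: ACGTCCGCCGAGATGGAAAT.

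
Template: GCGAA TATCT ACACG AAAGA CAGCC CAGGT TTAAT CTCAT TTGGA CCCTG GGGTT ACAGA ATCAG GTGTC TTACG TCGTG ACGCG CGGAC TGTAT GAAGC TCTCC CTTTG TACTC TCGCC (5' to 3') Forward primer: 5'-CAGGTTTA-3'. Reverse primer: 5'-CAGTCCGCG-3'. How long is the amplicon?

67 bp

Scanning the template, CAGGTTTA occurs at positions 26–33; this primer anneals to the bottom strand there with its 3' end pointing downstream.
The reverse primer's reverse complement is CGCGGACTG, which matches the template at positions 84–92.
The product runs from position 26 to position 92, so its length is 92 − 26 + 1 = 67 bp.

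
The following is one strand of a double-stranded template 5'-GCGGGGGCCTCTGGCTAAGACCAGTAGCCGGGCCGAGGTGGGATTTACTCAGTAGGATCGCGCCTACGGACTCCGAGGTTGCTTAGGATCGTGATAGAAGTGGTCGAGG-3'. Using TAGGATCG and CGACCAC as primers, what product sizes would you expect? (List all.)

54 bp, 23 bp

The forward primer TAGGATCG matches the top strand at positions 53–60, 84–91.
The reverse primer's reverse complement is GTGGTCG, matching at positions 100–106.
Each forward site pairs with the reverse site to give a product ending at position 106: sizes 54, 23 bp.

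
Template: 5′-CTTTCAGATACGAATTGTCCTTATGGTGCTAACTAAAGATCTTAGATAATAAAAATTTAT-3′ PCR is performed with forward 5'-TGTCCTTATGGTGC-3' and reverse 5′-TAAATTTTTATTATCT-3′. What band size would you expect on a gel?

The forward primer matches the template at positions 16–29.
The reverse primer's reverse complement is AGATAATAAAAATTTA, which matches the template at positions 44–59.
Amplicon spans positions 16–59: 44 bp.

44 bp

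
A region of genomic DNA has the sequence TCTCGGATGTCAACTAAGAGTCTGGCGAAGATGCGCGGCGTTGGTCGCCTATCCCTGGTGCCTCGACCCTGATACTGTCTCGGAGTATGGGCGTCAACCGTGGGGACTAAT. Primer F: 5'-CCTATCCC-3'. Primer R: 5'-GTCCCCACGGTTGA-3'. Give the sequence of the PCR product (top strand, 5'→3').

5'-CCTATCCCTGGTGCCTCGACCCTGATACTGTCTCGGAGTATGGGCGTCAACCGTGGGGAC-3'

Scanning the template, CCTATCCC occurs at positions 48–55; this primer anneals to the bottom strand there with its 3' end pointing downstream.
The reverse primer's reverse complement is TCAACCGTGGGGAC, which matches the template at positions 94–107.
The product is the template from position 48 through 107 (60 bp).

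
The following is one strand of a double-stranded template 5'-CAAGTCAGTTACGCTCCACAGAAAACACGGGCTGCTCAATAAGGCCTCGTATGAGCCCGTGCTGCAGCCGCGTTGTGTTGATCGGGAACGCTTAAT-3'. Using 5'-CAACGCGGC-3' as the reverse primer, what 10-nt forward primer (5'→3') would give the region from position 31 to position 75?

5'-GCTGCTCAAT-3'

The reverse primer's reverse complement GCCGCGTTG matches the template at positions 67–75; the product starts at position 31.
The forward primer is identical to the top strand over positions 31–40: GCTGCTCAAT.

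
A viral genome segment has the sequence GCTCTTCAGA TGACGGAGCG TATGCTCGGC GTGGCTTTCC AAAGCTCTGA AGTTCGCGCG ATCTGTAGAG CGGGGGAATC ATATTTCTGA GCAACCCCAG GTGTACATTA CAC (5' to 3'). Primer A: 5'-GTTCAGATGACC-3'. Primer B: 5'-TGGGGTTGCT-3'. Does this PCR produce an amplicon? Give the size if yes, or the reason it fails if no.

Primer A (GTTCAGATGACC) does not match the top strand, and its reverse complement GGTCATCTGAAC does not match either.
With no annealing site for primer A, no amplification occurs.

No product — primer A has no binding site in the template.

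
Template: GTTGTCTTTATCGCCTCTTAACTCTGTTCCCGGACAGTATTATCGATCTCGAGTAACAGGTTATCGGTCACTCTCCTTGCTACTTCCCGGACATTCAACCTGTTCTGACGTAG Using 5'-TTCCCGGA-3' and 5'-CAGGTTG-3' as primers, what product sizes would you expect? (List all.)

The forward primer TTCCCGGA matches the top strand at positions 27–34, 84–91.
The reverse primer's reverse complement is CAACCTG, matching at positions 96–102.
Each forward site pairs with the reverse site to give a product ending at position 102: sizes 76, 19 bp.

76 bp, 19 bp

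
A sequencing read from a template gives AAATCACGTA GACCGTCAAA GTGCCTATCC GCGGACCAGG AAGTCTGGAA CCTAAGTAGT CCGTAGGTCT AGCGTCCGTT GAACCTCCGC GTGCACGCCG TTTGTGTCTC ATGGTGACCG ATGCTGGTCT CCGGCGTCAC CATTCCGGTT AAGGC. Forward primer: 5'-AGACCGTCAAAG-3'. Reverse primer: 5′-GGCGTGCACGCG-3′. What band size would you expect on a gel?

The forward primer matches the template at positions 10–21.
The reverse primer's reverse complement is CGCGTGCACGCC, which matches the template at positions 88–99.
Product length = (reverse-primer end) − (forward-primer start) + 1 = 99 − 10 + 1 = 90 bp.

90 bp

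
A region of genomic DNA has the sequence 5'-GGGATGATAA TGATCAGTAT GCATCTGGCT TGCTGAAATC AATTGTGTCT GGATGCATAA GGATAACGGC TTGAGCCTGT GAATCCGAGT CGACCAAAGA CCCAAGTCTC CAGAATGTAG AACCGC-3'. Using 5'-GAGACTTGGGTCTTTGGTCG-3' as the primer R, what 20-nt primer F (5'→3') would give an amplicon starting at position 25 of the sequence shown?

5'-CTGGCTTGCTGAAATCAATT-3'

The reverse primer's reverse complement CGACCAAAGACCCAAGTCTC matches the template at positions 91–110; the product starts at position 25.
The forward primer is identical to the top strand over positions 25–44: CTGGCTTGCTGAAATCAATT.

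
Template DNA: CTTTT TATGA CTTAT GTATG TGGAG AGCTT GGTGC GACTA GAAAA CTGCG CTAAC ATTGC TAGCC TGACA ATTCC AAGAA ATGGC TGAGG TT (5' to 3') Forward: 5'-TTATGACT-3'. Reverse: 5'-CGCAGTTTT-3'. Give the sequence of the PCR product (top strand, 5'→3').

Scanning the template, TTATGACT occurs at positions 5–12; this primer anneals to the bottom strand there with its 3' end pointing downstream.
The reverse primer's reverse complement is AAAACTGCG, which matches the template at positions 42–50.
The product is the template from position 5 through 50 (46 bp).

5'-TTATGACTTATGTATGTGGAGAGCTTGGTGCGACTAGAAAACTGCG-3'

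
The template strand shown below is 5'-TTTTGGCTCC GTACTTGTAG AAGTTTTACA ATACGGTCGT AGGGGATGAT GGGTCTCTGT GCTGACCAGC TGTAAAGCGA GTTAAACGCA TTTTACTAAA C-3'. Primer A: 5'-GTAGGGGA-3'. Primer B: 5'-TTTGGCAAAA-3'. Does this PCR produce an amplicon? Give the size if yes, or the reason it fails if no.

No product — primer B has no binding site in the template.

Primer B (TTTGGCAAAA) does not match the top strand, and its reverse complement TTTTGCCAAA does not match either.
With no annealing site for primer B, no amplification occurs.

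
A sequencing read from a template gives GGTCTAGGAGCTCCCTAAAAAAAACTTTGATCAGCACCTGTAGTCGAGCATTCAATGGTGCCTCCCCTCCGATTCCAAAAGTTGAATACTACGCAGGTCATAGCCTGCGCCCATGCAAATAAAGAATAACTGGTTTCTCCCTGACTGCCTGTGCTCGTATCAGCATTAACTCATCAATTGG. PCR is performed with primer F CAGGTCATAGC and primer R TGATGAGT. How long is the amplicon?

Scanning the template, CAGGTCATAGC occurs at positions 94–104; this primer anneals to the bottom strand there with its 3' end pointing downstream.
Reverse complement of the reverse primer: ACTCATCA. This occurs on the top strand at positions 169–176.
The product runs from position 94 to position 176, so its length is 176 − 94 + 1 = 83 bp.

83 bp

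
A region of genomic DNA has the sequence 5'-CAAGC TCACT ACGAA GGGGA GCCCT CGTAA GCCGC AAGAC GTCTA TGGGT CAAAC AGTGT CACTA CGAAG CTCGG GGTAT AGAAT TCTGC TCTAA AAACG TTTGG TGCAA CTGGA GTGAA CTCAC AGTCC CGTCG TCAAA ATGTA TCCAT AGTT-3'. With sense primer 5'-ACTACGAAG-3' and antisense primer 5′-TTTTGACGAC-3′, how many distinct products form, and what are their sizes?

Two products: 134 bp, 80 bp

The forward primer ACTACGAAG matches the top strand at positions 8–16, 62–70.
The reverse primer's reverse complement is GTCGTCAAAA, matching at positions 132–141.
Each forward site pairs with the reverse site to give a product ending at position 141: sizes 134, 80 bp.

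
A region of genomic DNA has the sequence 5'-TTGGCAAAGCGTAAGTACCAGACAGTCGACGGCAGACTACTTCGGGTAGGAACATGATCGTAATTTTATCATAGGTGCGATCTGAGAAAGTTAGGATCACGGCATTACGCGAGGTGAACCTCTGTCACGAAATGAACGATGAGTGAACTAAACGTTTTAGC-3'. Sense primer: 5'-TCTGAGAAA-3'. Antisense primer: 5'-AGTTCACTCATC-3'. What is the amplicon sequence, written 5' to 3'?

5'-TCTGAGAAAGTTAGGATCACGGCATTACGCGAGGTGAACCTCTGTCACGAAATGAACGATGAGTGAACT-3'

The forward primer matches the template at positions 81–89.
Reverse complement of the reverse primer: GATGAGTGAACT. This occurs on the top strand at positions 138–149.
The product is the template from position 81 through 149 (69 bp).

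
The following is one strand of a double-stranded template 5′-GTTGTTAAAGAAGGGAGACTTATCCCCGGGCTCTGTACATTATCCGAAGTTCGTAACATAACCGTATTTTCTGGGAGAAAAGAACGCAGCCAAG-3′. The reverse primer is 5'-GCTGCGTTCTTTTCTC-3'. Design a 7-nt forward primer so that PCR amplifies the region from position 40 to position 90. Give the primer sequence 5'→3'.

5'-TTATCCG-3'

The reverse primer's reverse complement GAGAAAAGAACGCAGC matches the template at positions 75–90; the product starts at position 40.
The forward primer is identical to the top strand over positions 40–46: TTATCCG.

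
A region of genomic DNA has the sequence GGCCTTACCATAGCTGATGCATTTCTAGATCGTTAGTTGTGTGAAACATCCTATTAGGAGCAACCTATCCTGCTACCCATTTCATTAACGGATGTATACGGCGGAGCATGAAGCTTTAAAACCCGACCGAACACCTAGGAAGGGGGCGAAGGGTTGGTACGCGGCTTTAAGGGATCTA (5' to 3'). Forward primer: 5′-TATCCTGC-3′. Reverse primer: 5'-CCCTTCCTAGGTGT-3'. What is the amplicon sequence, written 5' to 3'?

Scanning the template, TATCCTGC occurs at positions 66–73; this primer anneals to the bottom strand there with its 3' end pointing downstream.
The reverse primer's reverse complement is ACACCTAGGAAGGG, which matches the template at positions 131–144.
The product is the template from position 66 through 144 (79 bp).

5'-TATCCTGCTACCCATTTCATTAACGGATGTATACGGCGGAGCATGAAGCTTTAAAACCCGACCGAACACCTAGGAAGGG-3'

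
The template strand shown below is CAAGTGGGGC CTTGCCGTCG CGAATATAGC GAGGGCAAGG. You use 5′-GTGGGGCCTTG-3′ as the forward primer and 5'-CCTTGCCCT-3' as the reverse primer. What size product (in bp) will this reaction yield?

Forward primer GTGGGGCCTTG is found on the top strand at positions 4–14.
Reverse complement of the reverse primer: AGGGCAAGG. This occurs on the top strand at positions 32–40.
The product runs from position 4 to position 40, so its length is 40 − 4 + 1 = 37 bp.

37 bp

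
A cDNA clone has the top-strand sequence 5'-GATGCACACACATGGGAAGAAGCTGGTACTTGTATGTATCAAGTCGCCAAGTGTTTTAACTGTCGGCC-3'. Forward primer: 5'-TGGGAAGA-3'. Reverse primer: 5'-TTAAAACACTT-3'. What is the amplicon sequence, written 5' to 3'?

The forward primer matches the template at positions 13–20.
Taking the reverse complement of TTAAAACACTT gives AAGTGTTTTAA, found at positions 49–59 on the template; the primer anneals here to the top strand with its 3' end pointing upstream.
The product is the template from position 13 through 59 (47 bp).

5'-TGGGAAGAAGCTGGTACTTGTATGTATCAAGTCGCCAAGTGTTTTAA-3'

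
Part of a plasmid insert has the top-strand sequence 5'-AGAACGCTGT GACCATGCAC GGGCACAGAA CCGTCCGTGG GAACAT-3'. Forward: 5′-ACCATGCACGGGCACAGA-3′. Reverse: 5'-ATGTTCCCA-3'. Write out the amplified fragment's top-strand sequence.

5'-ACCATGCACGGGCACAGAACCGTCCGTGGGAACAT-3'

The forward primer matches the template at positions 12–29.
Reverse complement of the reverse primer: TGGGAACAT. This occurs on the top strand at positions 38–46.
The product is the template from position 12 through 46 (35 bp).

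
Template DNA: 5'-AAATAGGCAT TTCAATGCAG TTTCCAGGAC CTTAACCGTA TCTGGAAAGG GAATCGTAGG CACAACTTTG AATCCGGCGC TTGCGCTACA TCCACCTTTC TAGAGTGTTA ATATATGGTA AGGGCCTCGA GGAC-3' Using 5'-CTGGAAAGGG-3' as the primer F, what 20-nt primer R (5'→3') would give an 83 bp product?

The forward primer binds at positions 42–51, so an 83 bp product ends at position 42 + 83 − 1 = 124.
The reverse primer anneals to the top strand over positions 105–124, i.e. to GTGTTAATATATGGTAAGGG.
Its sequence written 5'→3' is the reverse complement: CCCTTACCATATATTAACAC.

5'-CCCTTACCATATATTAACAC-3'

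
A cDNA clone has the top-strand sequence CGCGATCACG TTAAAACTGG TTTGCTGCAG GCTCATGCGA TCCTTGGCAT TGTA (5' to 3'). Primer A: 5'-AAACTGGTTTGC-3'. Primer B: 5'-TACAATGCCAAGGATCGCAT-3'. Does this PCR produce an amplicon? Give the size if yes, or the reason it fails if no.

Yes — a 41 bp product.

Primer A (AAACTGGTTTGC) matches the top strand at positions 14–25; it acts as a forward primer.
Primer B's reverse complement is ATGCGATCCTTGGCATTGTA, matching the top strand at positions 35–54; it acts as a reverse primer.
The 3' ends face each other across positions 14–54, giving a 41 bp product.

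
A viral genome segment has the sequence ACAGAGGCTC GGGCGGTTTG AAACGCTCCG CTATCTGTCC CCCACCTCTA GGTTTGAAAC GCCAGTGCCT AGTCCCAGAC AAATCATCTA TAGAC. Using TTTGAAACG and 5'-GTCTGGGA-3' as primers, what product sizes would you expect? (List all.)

64 bp, 28 bp

The forward primer TTTGAAACG matches the top strand at positions 17–25, 53–61.
The reverse primer's reverse complement is TCCCAGAC, matching at positions 73–80.
Each forward site pairs with the reverse site to give a product ending at position 80: sizes 64, 28 bp.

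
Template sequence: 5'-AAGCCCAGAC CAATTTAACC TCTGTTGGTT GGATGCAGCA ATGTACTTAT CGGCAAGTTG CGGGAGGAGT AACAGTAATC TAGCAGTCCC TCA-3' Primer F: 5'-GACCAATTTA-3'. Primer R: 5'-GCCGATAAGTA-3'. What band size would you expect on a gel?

Forward primer GACCAATTTA is found on the top strand at positions 8–17.
Reverse complement of the reverse primer: TACTTATCGGC. This occurs on the top strand at positions 44–54.
Amplicon spans positions 8–54: 47 bp.

47 bp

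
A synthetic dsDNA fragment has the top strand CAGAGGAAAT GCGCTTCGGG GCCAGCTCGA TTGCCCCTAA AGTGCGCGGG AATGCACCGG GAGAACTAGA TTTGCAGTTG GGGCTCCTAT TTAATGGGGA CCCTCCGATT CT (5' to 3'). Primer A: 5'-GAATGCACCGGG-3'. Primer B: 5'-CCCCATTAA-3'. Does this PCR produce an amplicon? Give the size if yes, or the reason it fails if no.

Primer A (GAATGCACCGGG) matches the top strand at positions 50–61; it acts as a forward primer.
Primer B's reverse complement is TTAATGGGG, matching the top strand at positions 91–99; it acts as a reverse primer.
The 3' ends face each other across positions 50–99, giving a 50 bp product.

Yes — a 50 bp product.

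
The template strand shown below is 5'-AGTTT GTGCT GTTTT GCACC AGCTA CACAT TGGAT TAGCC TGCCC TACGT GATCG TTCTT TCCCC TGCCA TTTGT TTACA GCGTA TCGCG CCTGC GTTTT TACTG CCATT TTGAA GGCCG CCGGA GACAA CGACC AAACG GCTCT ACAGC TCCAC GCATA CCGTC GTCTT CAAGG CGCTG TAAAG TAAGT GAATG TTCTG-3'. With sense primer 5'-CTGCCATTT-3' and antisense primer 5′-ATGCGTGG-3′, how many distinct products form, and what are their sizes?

The forward primer CTGCCATTT matches the top strand at positions 65–73, 103–111.
The reverse primer's reverse complement is CCACGCAT, matching at positions 152–159.
Each forward site pairs with the reverse site to give a product ending at position 159: sizes 95, 57 bp.

Two products: 95 bp, 57 bp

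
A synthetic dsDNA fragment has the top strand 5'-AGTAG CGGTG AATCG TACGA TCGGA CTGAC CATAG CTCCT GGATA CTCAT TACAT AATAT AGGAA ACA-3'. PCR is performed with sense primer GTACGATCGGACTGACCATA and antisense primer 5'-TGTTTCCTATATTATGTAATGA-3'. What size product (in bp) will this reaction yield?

The forward primer matches the template at positions 15–34.
Reverse complement of the reverse primer: TCATTACATAATATAGGAAACA. This occurs on the top strand at positions 47–68.
The product runs from position 15 to position 68, so its length is 68 − 15 + 1 = 54 bp.

54 bp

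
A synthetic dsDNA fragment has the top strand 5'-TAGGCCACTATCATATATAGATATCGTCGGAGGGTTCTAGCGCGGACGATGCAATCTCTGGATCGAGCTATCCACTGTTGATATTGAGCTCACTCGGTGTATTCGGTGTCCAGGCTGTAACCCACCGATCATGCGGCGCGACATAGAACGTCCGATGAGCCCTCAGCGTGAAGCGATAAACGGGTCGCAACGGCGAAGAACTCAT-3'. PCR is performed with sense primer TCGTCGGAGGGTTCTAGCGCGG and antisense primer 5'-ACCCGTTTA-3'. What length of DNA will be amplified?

The forward primer matches the template at positions 24–45.
Reverse complement of the reverse primer: TAAACGGGT. This occurs on the top strand at positions 177–185.
The product runs from position 24 to position 185, so its length is 185 − 24 + 1 = 162 bp.

162 bp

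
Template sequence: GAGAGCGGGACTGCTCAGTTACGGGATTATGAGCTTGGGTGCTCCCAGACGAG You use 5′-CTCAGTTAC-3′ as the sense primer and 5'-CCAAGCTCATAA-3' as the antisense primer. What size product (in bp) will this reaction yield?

Scanning the template, CTCAGTTAC occurs at positions 14–22; this primer anneals to the bottom strand there with its 3' end pointing downstream.
Taking the reverse complement of CCAAGCTCATAA gives TTATGAGCTTGG, found at positions 27–38 on the template; the primer anneals here to the top strand with its 3' end pointing upstream.
Product length = (reverse-primer end) − (forward-primer start) + 1 = 38 − 14 + 1 = 25 bp.

25 bp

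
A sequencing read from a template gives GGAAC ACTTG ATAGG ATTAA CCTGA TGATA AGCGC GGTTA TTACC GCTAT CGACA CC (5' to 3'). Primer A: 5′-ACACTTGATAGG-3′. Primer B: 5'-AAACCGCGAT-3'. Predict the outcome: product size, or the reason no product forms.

No product — primer B has no binding site in the template.

Primer B (AAACCGCGAT) does not match the top strand, and its reverse complement ATCGCGGTTT does not match either.
With no annealing site for primer B, no amplification occurs.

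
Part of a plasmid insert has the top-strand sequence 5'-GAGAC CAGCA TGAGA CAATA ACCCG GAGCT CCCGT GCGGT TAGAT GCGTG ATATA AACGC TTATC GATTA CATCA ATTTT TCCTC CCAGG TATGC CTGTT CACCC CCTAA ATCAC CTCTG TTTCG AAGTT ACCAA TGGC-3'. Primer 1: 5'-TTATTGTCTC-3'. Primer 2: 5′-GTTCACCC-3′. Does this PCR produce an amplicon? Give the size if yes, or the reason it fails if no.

No product — the primers' 3' ends point away from each other.

Primer 1 (TTATTGTCTC) has reverse complement GAGACAATAA, which matches the top strand at positions 12–21; primer 1 anneals to the top strand there with its 3' end pointing upstream toward position 12.
Primer 2 (GTTCACCC) matches the top strand directly at positions 98–105; it anneals to the bottom strand with its 3' end pointing downstream toward position 105.
The 3' ends diverge (primer 1 extends toward position 1, primer 2 toward position 139), so the primers never converge on a shared product.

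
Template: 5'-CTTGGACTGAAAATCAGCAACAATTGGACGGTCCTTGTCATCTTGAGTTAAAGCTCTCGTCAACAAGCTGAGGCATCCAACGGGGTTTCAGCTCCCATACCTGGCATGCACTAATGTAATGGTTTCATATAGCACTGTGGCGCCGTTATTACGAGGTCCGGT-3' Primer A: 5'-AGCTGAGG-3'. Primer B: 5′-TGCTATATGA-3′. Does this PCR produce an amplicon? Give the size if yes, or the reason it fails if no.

Primer A (AGCTGAGG) matches the top strand at positions 66–73; it acts as a forward primer.
Primer B's reverse complement is TCATATAGCA, matching the top strand at positions 125–134; it acts as a reverse primer.
The 3' ends face each other across positions 66–134, giving a 69 bp product.

Yes — a 69 bp product.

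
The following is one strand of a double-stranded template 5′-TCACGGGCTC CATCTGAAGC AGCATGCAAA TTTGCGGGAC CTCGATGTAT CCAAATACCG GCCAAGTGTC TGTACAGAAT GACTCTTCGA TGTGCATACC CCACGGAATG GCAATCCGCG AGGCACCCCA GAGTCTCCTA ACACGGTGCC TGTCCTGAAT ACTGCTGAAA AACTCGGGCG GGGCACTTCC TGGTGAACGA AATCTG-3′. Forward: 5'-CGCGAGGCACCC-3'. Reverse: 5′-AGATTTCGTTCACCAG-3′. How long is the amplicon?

89 bp

Scanning the template, CGCGAGGCACCC occurs at positions 117–128; this primer anneals to the bottom strand there with its 3' end pointing downstream.
Taking the reverse complement of AGATTTCGTTCACCAG gives CTGGTGAACGAAATCT, found at positions 190–205 on the template; the primer anneals here to the top strand with its 3' end pointing upstream.
Amplicon spans positions 117–205: 89 bp.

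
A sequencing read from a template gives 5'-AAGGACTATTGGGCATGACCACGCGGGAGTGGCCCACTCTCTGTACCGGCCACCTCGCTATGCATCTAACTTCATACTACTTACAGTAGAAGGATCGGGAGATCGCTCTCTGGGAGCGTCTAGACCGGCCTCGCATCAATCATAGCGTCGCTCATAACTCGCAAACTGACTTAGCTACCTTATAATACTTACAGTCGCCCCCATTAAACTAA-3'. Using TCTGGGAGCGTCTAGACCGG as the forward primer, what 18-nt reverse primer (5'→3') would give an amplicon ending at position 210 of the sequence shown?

The forward primer binds at positions 109–128; the product's 3' end on the top strand is position 210.
The reverse primer anneals to the top strand over positions 193–210, i.e. to AGTCGCCCCCATTAAACT.
Its sequence written 5'→3' is the reverse complement: AGTTTAATGGGGGCGACT.

5'-AGTTTAATGGGGGCGACT-3'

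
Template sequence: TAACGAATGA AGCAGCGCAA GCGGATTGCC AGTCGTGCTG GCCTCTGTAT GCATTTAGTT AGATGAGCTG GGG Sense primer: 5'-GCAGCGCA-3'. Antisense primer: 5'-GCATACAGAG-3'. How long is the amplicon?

41 bp

Scanning the template, GCAGCGCA occurs at positions 12–19; this primer anneals to the bottom strand there with its 3' end pointing downstream.
Reverse complement of the reverse primer: CTCTGTATGC. This occurs on the top strand at positions 43–52.
The product runs from position 12 to position 52, so its length is 52 − 12 + 1 = 41 bp.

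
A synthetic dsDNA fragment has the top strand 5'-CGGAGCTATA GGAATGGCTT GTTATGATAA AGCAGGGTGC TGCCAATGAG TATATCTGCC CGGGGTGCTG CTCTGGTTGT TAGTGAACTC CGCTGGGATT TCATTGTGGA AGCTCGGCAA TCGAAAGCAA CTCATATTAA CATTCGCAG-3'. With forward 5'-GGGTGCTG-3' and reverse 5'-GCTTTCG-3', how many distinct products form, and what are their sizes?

The forward primer GGGTGCTG matches the top strand at positions 35–42, 63–70.
The reverse primer's reverse complement is CGAAAGC, matching at positions 122–128.
Each forward site pairs with the reverse site to give a product ending at position 128: sizes 94, 66 bp.

Two products: 94 bp, 66 bp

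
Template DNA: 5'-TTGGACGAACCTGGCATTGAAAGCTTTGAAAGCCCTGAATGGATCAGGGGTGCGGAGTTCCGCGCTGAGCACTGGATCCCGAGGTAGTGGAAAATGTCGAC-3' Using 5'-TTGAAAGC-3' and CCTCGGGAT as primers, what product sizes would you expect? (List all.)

The forward primer TTGAAAGC matches the top strand at positions 17–24, 26–33.
The reverse primer's reverse complement is ATCCCGAGG, matching at positions 76–84.
Each forward site pairs with the reverse site to give a product ending at position 84: sizes 68, 59 bp.

68 bp, 59 bp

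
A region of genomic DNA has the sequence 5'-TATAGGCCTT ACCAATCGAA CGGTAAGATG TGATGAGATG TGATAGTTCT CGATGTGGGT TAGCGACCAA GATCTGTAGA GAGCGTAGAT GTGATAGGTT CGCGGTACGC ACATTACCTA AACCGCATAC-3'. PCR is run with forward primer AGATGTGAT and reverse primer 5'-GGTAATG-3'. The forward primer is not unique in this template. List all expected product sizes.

93 bp, 83 bp, 32 bp

The forward primer AGATGTGAT matches the top strand at positions 26–34, 36–44, 87–95.
The reverse primer's reverse complement is CATTACC, matching at positions 112–118.
Each forward site pairs with the reverse site to give a product ending at position 118: sizes 93, 83, 32 bp.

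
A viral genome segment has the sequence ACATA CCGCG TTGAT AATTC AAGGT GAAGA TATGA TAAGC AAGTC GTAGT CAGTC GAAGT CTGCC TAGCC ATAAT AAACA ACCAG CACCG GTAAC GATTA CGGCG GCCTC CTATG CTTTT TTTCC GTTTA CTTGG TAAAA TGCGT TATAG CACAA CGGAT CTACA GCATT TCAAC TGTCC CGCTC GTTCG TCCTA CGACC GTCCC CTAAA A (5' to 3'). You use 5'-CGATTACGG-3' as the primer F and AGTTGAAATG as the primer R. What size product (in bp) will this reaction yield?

The forward primer matches the template at positions 95–103.
The reverse primer's reverse complement is CATTTCAACT, which matches the template at positions 167–176.
Amplicon spans positions 95–176: 82 bp.

82 bp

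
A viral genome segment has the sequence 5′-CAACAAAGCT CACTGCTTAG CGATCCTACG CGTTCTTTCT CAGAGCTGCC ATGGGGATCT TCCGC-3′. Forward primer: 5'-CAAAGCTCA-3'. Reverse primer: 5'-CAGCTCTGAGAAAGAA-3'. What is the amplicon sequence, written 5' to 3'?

Forward primer CAAAGCTCA is found on the top strand at positions 4–12.
Taking the reverse complement of CAGCTCTGAGAAAGAA gives TTCTTTCTCAGAGCTG, found at positions 33–48 on the template; the primer anneals here to the top strand with its 3' end pointing upstream.
The product is the template from position 4 through 48 (45 bp).

5'-CAAAGCTCACTGCTTAGCGATCCTACGCGTTCTTTCTCAGAGCTG-3'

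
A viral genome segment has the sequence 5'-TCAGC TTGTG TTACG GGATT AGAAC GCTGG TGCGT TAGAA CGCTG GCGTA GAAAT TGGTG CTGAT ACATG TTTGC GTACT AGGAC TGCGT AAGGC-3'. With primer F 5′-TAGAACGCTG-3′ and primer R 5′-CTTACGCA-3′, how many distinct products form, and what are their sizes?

Two products: 74 bp, 58 bp

The forward primer TAGAACGCTG matches the top strand at positions 20–29, 36–45.
The reverse primer's reverse complement is TGCGTAAG, matching at positions 86–93.
Each forward site pairs with the reverse site to give a product ending at position 93: sizes 74, 58 bp.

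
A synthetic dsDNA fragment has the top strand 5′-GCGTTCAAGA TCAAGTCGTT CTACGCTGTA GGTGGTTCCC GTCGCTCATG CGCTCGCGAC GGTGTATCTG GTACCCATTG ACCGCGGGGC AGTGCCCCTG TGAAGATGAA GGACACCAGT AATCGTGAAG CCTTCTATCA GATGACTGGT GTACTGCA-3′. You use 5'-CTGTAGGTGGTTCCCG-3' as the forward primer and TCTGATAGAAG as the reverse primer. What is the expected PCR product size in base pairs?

117 bp

Forward primer CTGTAGGTGGTTCCCG is found on the top strand at positions 26–41.
The reverse primer's reverse complement is CTTCTATCAGA, which matches the template at positions 132–142.
The product runs from position 26 to position 142, so its length is 142 − 26 + 1 = 117 bp.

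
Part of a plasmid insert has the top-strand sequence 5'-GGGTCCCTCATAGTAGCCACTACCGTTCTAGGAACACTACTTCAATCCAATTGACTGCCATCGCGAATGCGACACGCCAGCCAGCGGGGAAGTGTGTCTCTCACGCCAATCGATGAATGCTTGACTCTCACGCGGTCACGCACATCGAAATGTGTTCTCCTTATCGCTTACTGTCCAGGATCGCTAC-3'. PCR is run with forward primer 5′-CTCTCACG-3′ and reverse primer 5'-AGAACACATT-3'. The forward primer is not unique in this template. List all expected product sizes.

The forward primer CTCTCACG matches the top strand at positions 98–105, 125–132.
The reverse primer's reverse complement is AATGTGTTCT, matching at positions 149–158.
Each forward site pairs with the reverse site to give a product ending at position 158: sizes 61, 34 bp.

61 bp, 34 bp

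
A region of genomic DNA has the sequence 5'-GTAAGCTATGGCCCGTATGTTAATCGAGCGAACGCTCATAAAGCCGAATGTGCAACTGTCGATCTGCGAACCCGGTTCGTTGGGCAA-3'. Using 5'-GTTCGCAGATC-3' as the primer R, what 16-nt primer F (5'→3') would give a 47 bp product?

The reverse primer's reverse complement GATCTGCGAAC matches the template at positions 61–71, so the product ends at position 71.
A 47 bp product then starts at position 71 − 47 + 1 = 25.
The forward primer is identical to the top strand there: CGAGCGAACGCTCATA.

5'-CGAGCGAACGCTCATA-3'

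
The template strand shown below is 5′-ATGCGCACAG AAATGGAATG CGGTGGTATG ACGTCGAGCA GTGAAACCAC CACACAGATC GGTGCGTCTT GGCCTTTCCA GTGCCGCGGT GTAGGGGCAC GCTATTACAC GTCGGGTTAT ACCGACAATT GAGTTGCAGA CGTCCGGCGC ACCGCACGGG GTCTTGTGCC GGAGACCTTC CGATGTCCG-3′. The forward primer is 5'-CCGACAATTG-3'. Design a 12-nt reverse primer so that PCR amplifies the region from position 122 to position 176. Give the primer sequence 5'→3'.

5'-GTCTCCGGCACA-3'

The product's 3' end on the top strand is position 176.
The reverse primer anneals to the top strand over positions 165–176, i.e. to TGTGCCGGAGAC.
Its sequence written 5'→3' is the reverse complement: GTCTCCGGCACA.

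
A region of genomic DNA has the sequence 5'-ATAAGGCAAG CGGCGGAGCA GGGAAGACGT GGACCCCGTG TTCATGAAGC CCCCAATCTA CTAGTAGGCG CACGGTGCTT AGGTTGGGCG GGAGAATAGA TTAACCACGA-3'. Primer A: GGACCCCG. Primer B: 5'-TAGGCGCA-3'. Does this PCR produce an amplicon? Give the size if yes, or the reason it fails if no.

No product — both primers anneal to the same strand and extend in the same direction.

Primer A (GGACCCCG) matches the top strand at positions 31–38 (3' end points downstream).
Primer B (TAGGCGCA) also matches the top strand directly, at positions 65–72 — its reverse complement TGCGCCTA is not present.
Both primers anneal to the bottom strand with 3' ends pointing the same way, so neither can prime synthesis back toward the other.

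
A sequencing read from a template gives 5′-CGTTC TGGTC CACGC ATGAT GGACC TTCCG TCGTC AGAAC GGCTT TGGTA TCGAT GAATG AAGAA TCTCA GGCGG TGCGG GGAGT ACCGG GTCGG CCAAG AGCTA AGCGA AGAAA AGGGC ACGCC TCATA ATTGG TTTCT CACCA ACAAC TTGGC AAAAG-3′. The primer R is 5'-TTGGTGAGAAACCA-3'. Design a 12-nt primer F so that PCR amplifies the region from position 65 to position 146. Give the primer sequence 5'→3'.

The reverse primer's reverse complement TGGTTTCTCACCAA matches the template at positions 133–146; the product starts at position 65.
The forward primer is identical to the top strand over positions 65–76: ATCTCAGGCGGT.

5'-ATCTCAGGCGGT-3'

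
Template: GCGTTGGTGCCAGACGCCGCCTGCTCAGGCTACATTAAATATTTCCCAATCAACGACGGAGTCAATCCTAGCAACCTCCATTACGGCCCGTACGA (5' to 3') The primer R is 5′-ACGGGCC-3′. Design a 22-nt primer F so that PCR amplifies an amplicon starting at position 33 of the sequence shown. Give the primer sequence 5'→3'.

5'-CATTAAATATTTCCCAATCAAC-3'

The reverse primer's reverse complement GGCCCGT matches the template at positions 85–91; the product starts at position 33.
The forward primer is identical to the top strand over positions 33–54: CATTAAATATTTCCCAATCAAC.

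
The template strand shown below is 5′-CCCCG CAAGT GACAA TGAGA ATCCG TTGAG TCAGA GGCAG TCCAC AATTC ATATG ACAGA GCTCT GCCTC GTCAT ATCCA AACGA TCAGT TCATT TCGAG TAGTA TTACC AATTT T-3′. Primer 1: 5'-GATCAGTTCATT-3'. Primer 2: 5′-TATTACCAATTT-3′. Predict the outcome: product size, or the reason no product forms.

No product — both primers anneal to the same strand and extend in the same direction.

Primer 1 (GATCAGTTCATT) matches the top strand at positions 84–95 (3' end points downstream).
Primer 2 (TATTACCAATTT) also matches the top strand directly, at positions 104–115 — its reverse complement AAATTGGTAATA is not present.
Both primers anneal to the bottom strand with 3' ends pointing the same way, so neither can prime synthesis back toward the other.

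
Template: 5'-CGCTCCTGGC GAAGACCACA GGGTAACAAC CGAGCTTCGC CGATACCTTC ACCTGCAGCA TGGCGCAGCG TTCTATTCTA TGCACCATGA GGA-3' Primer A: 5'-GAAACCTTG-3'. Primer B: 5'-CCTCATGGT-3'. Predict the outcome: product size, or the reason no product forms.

Primer A (GAAACCTTG) does not match the top strand, and its reverse complement CAAGGTTTC does not match either.
With no annealing site for primer A, no amplification occurs.

No product — primer A has no binding site in the template.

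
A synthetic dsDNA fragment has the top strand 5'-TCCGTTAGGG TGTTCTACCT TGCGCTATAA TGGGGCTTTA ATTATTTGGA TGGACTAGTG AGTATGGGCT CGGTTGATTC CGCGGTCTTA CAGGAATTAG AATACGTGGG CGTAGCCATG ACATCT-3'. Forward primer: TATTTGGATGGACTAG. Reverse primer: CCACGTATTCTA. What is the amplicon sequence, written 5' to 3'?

5'-TATTTGGATGGACTAGTGAGTATGGGCTCGGTTGATTCCGCGGTCTTACAGGAATTAGAATACGTGG-3'

The forward primer matches the template at positions 43–58.
Taking the reverse complement of CCACGTATTCTA gives TAGAATACGTGG, found at positions 98–109 on the template; the primer anneals here to the top strand with its 3' end pointing upstream.
The product is the template from position 43 through 109 (67 bp).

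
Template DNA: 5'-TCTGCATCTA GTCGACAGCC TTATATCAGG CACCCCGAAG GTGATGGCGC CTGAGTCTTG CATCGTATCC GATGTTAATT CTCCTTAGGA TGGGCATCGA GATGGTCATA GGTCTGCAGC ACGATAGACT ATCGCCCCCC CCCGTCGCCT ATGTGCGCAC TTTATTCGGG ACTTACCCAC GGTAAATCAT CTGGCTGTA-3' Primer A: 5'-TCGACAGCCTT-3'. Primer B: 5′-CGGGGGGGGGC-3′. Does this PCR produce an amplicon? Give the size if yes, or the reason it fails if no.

Yes — a 133 bp product.

Primer A (TCGACAGCCTT) matches the top strand at positions 12–22; it acts as a forward primer.
Primer B's reverse complement is GCCCCCCCCCG, matching the top strand at positions 134–144; it acts as a reverse primer.
The 3' ends face each other across positions 12–144, giving a 133 bp product.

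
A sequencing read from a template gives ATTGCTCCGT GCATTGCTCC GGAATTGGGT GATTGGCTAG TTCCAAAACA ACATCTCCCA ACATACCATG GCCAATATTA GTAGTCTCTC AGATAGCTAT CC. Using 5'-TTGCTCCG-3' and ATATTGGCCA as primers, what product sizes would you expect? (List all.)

77 bp, 65 bp

The forward primer TTGCTCCG matches the top strand at positions 2–9, 14–21.
The reverse primer's reverse complement is TGGCCAATAT, matching at positions 69–78.
Each forward site pairs with the reverse site to give a product ending at position 78: sizes 77, 65 bp.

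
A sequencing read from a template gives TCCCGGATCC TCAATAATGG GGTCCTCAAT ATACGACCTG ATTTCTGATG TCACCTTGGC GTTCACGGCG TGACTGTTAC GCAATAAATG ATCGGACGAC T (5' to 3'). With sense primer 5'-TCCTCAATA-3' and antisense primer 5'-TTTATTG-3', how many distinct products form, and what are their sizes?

Two products: 81 bp, 66 bp

The forward primer TCCTCAATA matches the top strand at positions 8–16, 23–31.
The reverse primer's reverse complement is CAATAAA, matching at positions 82–88.
Each forward site pairs with the reverse site to give a product ending at position 88: sizes 81, 66 bp.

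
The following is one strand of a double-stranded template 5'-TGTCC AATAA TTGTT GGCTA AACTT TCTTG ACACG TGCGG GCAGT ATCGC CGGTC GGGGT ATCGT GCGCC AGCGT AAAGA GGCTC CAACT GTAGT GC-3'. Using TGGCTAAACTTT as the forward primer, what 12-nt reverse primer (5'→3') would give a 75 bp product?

The forward primer binds at positions 15–26, so a 75 bp product ends at position 15 + 75 − 1 = 89.
The reverse primer anneals to the top strand over positions 78–89, i.e. to AGAGGCTCCAAC.
Its sequence written 5'→3' is the reverse complement: GTTGGAGCCTCT.

5'-GTTGGAGCCTCT-3'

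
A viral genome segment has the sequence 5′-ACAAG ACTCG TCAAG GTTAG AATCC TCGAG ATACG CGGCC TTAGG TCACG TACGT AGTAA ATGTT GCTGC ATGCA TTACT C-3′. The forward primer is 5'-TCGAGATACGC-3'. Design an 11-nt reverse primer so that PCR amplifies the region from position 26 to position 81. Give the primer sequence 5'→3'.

The product's 3' end on the top strand is position 81.
The reverse primer anneals to the top strand over positions 71–81, i.e. to ATGCATTACTC.
Its sequence written 5'→3' is the reverse complement: GAGTAATGCAT.

5'-GAGTAATGCAT-3'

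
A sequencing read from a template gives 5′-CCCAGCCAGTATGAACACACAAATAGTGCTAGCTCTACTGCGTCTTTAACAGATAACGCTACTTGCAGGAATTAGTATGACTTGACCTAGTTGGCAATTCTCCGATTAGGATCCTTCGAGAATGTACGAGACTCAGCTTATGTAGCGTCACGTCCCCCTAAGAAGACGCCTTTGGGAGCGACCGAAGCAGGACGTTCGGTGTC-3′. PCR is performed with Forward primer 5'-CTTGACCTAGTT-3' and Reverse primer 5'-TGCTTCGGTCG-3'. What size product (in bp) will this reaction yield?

109 bp

Scanning the template, CTTGACCTAGTT occurs at positions 81–92; this primer anneals to the bottom strand there with its 3' end pointing downstream.
Reverse complement of the reverse primer: CGACCGAAGCA. This occurs on the top strand at positions 179–189.
Product length = (reverse-primer end) − (forward-primer start) + 1 = 189 − 81 + 1 = 109 bp.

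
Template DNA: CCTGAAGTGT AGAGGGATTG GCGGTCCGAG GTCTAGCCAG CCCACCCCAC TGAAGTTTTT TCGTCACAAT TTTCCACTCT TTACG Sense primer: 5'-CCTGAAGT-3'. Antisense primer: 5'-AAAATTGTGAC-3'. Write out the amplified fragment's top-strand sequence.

5'-CCTGAAGTGTAGAGGGATTGGCGGTCCGAGGTCTAGCCAGCCCACCCCACTGAAGTTTTTTCGTCACAATTTT-3'

Scanning the template, CCTGAAGT occurs at positions 1–8; this primer anneals to the bottom strand there with its 3' end pointing downstream.
Taking the reverse complement of AAAATTGTGAC gives GTCACAATTTT, found at positions 63–73 on the template; the primer anneals here to the top strand with its 3' end pointing upstream.
The product is the template from position 1 through 73 (73 bp).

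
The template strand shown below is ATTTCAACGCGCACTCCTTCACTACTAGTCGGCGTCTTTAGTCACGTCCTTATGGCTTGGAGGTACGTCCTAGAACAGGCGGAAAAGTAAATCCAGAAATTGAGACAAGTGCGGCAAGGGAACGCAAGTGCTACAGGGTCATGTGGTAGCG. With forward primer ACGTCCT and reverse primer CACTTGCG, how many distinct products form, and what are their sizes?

The forward primer ACGTCCT matches the top strand at positions 44–50, 65–71.
The reverse primer's reverse complement is CGCAAGTG, matching at positions 123–130.
Each forward site pairs with the reverse site to give a product ending at position 130: sizes 87, 66 bp.

Two products: 87 bp, 66 bp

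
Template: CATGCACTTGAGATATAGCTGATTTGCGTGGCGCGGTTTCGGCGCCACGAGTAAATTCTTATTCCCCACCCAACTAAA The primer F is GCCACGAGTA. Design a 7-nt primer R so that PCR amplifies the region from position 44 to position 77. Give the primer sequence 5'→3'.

The product's 3' end on the top strand is position 77.
The reverse primer anneals to the top strand over positions 71–77, i.e. to CAACTAA.
Its sequence written 5'→3' is the reverse complement: TTAGTTG.

5'-TTAGTTG-3'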